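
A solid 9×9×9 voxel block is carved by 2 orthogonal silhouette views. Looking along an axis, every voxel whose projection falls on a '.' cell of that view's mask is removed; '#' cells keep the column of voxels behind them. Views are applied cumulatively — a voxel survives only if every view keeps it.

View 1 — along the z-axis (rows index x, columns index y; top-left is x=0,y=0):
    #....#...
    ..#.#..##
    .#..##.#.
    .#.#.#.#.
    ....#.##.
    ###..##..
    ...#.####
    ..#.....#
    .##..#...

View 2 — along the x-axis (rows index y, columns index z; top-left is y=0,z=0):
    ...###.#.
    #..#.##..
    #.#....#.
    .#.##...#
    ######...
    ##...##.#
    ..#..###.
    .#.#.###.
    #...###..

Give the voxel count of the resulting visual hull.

|visual hull| = 141

start: 9×9×9 = 729 voxels
V1 z: intersect with XY mask (32 set) -- 288 left
V2 x: intersect with YZ mask (39 set) -- 141 left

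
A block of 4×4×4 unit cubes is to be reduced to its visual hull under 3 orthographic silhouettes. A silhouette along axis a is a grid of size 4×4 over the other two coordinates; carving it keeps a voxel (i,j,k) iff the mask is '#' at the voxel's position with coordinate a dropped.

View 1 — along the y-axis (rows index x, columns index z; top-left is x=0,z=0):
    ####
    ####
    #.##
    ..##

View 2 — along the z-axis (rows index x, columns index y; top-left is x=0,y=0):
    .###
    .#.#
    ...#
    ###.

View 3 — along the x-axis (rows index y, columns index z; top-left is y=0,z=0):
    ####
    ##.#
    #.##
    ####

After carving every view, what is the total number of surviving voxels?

full grid |V| = 64
  1. axis=1 (XZ plane), |mask|=13  ⇒  voxels=52
  2. axis=2 (XY plane), |mask|=9  ⇒  voxels=29
  3. axis=0 (YZ plane), |mask|=14  ⇒  voxels=25

remaining voxels: 25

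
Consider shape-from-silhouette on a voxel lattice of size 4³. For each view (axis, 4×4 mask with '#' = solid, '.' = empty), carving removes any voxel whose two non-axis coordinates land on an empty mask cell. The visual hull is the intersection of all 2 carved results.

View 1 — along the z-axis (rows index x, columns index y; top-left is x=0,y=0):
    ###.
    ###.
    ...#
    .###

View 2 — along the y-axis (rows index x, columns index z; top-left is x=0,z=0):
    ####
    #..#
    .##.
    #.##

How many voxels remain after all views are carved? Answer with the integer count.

remaining voxels: 29

start: 4×4×4 = 64 voxels
V1 z: intersect with XY mask (10 set) -- 40 left
V2 y: intersect with XZ mask (11 set) -- 29 left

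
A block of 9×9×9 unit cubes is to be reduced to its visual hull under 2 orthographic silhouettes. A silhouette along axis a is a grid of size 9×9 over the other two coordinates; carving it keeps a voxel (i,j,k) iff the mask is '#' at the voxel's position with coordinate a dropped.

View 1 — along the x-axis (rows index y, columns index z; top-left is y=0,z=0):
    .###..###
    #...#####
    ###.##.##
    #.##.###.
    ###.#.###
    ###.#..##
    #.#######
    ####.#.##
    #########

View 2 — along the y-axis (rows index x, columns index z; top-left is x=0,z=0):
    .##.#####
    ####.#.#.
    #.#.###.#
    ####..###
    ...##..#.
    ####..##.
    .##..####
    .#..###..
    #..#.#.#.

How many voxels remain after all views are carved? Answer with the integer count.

|visual hull| = 340

full grid |V| = 729
  1. axis=0 (YZ plane), |mask|=62  ⇒  voxels=558
  2. axis=1 (XZ plane), |mask|=49  ⇒  voxels=340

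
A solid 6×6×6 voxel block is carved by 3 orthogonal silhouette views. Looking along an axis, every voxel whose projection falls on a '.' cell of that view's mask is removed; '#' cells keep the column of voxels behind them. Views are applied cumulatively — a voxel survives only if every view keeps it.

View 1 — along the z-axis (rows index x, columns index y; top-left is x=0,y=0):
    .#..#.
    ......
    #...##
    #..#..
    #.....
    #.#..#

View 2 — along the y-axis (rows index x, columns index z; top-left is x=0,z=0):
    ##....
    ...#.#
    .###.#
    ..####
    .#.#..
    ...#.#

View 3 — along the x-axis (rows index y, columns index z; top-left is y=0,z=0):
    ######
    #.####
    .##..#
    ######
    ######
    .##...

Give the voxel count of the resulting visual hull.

full grid |V| = 216
[1] z-view keeps 11 columns → grid now 66
[2] y-view keeps 16 columns → grid now 32
[3] x-view keeps 28 columns → grid now 26

voxel count = 26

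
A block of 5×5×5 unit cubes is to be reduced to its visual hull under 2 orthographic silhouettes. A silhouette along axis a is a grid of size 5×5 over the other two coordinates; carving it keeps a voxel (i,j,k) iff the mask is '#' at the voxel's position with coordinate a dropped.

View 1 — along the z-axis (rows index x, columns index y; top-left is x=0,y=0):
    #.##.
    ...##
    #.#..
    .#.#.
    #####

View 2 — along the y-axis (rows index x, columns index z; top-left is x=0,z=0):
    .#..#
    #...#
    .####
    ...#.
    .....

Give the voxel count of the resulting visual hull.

before carving: 125 voxels (5×5×5)
V1 z: intersect with XY mask (14 set) -- 70 left
V2 y: intersect with XZ mask (9 set) -- 20 left

|visual hull| = 20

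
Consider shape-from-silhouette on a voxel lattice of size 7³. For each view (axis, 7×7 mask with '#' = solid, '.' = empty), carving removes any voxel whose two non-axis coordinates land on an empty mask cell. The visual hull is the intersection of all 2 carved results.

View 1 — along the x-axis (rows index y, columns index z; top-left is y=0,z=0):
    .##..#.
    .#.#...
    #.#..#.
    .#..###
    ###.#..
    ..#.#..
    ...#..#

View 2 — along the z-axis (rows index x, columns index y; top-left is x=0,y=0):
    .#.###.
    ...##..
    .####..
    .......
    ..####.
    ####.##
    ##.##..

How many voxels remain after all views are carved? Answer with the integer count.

initial block: 7^3 = 343
after view 1 [x-axis, 20 of 49 cells solid] → remaining = 140
after view 2 [z-axis, 24 of 49 cells solid] → remaining = 75

remaining voxels: 75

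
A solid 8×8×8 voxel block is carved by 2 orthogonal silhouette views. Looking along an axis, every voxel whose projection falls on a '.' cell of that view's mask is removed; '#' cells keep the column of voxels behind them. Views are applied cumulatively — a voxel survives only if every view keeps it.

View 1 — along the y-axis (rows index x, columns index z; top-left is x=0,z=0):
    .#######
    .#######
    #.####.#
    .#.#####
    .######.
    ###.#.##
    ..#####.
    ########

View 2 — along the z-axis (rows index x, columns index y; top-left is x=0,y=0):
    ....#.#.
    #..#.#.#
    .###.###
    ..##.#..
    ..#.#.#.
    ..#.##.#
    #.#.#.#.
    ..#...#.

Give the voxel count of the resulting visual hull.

start: 8×8×8 = 512 voxels
after view 1 [y-axis, 51 of 64 cells solid] → remaining = 408
after view 2 [z-axis, 28 of 64 cells solid] → remaining = 174

|visual hull| = 174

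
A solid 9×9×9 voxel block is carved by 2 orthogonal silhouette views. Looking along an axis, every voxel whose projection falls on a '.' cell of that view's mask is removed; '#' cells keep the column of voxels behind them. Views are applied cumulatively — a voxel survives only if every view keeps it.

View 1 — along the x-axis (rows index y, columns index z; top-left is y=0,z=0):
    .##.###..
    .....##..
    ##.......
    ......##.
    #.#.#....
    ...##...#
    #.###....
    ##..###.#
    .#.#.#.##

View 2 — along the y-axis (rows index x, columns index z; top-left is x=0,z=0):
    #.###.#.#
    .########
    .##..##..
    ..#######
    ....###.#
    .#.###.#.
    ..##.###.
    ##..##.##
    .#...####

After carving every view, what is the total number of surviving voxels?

voxel count = 178

before carving: 729 voxels (9×9×9)
V1 x: intersect with YZ mask (32 set) -- 288 left
V2 y: intersect with XZ mask (50 set) -- 178 left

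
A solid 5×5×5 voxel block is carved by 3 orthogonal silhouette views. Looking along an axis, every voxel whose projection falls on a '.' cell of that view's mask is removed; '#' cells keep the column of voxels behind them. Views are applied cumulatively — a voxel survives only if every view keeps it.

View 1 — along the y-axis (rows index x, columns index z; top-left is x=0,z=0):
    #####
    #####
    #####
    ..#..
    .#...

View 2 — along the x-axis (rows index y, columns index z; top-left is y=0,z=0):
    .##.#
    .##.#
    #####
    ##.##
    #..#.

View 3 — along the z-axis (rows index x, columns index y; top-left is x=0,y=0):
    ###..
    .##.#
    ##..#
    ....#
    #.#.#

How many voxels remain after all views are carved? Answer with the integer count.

31 voxels

initial block: 5^3 = 125
after view 1 [y-axis, 17 of 25 cells solid] → remaining = 85
after view 2 [x-axis, 17 of 25 cells solid] → remaining = 58
after view 3 [z-axis, 13 of 25 cells solid] → remaining = 31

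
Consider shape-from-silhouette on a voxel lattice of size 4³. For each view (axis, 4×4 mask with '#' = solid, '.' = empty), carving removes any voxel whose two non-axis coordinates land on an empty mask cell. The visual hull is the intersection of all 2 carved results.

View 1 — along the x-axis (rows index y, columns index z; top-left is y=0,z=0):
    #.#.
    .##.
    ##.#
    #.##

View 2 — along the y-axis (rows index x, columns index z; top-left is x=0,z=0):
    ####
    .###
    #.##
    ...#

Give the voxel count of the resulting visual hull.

before carving: 64 voxels (4×4×4)
V1 x: intersect with YZ mask (10 set) -- 40 left
V2 y: intersect with XZ mask (11 set) -- 27 left

voxel count = 27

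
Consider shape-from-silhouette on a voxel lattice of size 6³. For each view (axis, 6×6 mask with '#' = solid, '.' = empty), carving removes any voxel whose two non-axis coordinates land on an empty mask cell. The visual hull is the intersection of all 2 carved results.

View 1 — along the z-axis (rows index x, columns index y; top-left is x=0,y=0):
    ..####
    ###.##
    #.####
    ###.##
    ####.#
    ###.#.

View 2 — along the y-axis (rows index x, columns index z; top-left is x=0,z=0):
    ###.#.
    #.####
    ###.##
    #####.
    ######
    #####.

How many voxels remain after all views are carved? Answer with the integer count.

initial block: 6^3 = 216
step 1: project along z, AND mask (28/36) → |grid| = 168
step 2: project along y, AND mask (30/36) → |grid| = 141

141 voxels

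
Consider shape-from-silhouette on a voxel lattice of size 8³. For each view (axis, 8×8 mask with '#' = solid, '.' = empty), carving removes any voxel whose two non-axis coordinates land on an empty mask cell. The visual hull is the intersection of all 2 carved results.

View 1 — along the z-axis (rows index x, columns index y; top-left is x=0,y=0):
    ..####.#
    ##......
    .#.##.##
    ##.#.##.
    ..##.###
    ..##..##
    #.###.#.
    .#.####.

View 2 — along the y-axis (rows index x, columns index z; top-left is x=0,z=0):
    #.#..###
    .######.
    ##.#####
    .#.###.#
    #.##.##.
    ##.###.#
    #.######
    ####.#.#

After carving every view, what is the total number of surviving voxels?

remaining voxels: 211

start: 8×8×8 = 512 voxels
step 1: project along z, AND mask (36/64) → |grid| = 288
step 2: project along y, AND mask (47/64) → |grid| = 211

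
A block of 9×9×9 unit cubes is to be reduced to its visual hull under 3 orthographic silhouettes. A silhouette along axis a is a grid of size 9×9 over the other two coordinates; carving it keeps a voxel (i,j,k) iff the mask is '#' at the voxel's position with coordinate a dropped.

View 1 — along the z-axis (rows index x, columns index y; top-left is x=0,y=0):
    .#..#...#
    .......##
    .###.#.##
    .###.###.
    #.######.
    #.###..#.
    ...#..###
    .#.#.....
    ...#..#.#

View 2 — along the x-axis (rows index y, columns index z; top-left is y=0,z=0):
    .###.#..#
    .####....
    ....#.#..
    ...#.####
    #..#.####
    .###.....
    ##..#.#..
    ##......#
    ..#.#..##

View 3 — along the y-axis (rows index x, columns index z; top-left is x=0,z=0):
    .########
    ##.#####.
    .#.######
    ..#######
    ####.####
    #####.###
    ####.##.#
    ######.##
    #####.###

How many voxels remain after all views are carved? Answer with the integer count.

before carving: 729 voxels (9×9×9)
[1] z-view keeps 38 columns → grid now 342
[2] x-view keeps 36 columns → grid now 150
[3] y-view keeps 68 columns → grid now 125

remaining voxels: 125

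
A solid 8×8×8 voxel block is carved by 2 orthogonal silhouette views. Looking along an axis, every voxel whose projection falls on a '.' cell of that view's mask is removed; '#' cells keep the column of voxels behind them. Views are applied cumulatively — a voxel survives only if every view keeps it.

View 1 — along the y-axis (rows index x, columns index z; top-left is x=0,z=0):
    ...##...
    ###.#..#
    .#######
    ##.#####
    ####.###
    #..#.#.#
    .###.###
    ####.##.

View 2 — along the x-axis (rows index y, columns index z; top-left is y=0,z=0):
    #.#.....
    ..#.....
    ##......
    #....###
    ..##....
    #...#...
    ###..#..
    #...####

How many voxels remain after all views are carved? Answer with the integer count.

remaining voxels: 117

full grid |V| = 512
V1 y: intersect with XZ mask (44 set) -- 352 left
V2 x: intersect with YZ mask (22 set) -- 117 left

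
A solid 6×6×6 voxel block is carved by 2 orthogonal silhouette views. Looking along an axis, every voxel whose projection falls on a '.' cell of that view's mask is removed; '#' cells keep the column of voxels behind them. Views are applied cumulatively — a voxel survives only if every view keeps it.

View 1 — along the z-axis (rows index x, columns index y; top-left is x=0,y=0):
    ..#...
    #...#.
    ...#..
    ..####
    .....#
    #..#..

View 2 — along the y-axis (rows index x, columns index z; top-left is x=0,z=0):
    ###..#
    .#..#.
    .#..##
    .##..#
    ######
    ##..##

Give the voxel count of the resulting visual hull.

before carving: 216 voxels (6×6×6)
V1 z: intersect with XY mask (11 set) -- 66 left
V2 y: intersect with XZ mask (22 set) -- 37 left

voxel count = 37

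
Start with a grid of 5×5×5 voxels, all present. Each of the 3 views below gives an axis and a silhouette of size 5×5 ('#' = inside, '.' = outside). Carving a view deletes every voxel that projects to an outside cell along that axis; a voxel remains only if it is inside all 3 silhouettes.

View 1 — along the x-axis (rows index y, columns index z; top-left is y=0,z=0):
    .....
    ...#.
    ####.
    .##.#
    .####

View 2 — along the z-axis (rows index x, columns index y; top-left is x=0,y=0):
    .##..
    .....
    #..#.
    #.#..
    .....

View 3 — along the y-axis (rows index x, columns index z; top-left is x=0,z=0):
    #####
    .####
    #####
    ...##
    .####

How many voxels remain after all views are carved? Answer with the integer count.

before carving: 125 voxels (5×5×5)
step 1: project along x, AND mask (12/25) → |grid| = 60
step 2: project along z, AND mask (6/25) → |grid| = 12
step 3: project along y, AND mask (20/25) → |grid| = 9

voxel count = 9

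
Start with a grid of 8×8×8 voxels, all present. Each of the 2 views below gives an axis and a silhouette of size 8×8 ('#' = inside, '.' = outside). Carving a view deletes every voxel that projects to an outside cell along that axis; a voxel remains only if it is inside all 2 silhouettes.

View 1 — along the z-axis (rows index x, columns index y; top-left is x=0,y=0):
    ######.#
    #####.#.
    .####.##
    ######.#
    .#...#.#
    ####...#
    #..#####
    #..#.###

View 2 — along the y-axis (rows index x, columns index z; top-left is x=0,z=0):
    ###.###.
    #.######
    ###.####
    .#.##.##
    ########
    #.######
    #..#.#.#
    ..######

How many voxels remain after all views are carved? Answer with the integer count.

remaining voxels: 274

initial block: 8^3 = 512
[1] z-view keeps 45 columns → grid now 360
[2] y-view keeps 50 columns → grid now 274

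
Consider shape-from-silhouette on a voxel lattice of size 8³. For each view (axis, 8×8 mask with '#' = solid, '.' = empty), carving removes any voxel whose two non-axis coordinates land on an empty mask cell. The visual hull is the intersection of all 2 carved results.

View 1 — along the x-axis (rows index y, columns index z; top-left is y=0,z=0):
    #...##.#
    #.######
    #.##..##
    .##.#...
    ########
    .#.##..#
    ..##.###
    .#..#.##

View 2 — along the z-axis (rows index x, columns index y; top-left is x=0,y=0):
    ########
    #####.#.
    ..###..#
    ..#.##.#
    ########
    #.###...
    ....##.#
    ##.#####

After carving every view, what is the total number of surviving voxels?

|visual hull| = 224

initial block: 8^3 = 512
[1] x-view keeps 40 columns → grid now 320
[2] z-view keeps 44 columns → grid now 224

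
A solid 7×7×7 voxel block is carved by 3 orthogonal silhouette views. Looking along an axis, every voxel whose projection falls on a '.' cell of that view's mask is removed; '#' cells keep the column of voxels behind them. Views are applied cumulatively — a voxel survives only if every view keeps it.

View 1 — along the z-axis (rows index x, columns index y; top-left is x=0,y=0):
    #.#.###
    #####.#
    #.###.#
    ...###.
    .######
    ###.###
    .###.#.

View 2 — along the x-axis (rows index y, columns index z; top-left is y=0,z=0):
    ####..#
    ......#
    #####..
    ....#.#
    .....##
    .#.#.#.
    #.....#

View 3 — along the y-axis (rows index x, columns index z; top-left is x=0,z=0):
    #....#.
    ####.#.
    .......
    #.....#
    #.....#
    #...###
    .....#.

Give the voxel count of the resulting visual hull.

voxel count = 34

start: 7×7×7 = 343 voxels
V1 z: intersect with XY mask (35 set) -- 245 left
V2 x: intersect with YZ mask (20 set) -- 101 left
V3 y: intersect with XZ mask (16 set) -- 34 left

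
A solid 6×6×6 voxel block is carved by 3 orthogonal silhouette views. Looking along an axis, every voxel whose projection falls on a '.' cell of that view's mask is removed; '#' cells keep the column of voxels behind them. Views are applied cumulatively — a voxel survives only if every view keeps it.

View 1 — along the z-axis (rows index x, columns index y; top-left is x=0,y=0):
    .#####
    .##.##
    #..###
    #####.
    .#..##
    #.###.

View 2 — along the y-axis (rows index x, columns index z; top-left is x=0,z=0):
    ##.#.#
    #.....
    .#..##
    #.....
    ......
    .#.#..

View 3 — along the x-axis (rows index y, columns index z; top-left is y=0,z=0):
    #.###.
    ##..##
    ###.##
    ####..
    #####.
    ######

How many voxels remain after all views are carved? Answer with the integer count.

remaining voxels: 38

start: 6×6×6 = 216 voxels
after view 1 [z-axis, 25 of 36 cells solid] → remaining = 150
after view 2 [y-axis, 11 of 36 cells solid] → remaining = 49
after view 3 [x-axis, 28 of 36 cells solid] → remaining = 38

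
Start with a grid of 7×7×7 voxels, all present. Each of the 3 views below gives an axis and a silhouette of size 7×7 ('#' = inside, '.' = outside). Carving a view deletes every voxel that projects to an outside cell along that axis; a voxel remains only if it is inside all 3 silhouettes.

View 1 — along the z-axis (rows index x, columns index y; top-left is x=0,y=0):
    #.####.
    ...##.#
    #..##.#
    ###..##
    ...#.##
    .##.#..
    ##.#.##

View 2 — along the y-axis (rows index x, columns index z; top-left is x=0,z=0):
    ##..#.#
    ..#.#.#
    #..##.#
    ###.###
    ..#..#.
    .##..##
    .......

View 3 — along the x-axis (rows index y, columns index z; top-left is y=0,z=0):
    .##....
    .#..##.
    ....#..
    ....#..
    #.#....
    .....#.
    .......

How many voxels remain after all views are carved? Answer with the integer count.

remaining voxels: 19

full grid |V| = 343
carve view 1 (along z, XY-mask fill 28/49): 196 voxels remain
carve view 2 (along y, XZ-mask fill 23/49): 93 voxels remain
carve view 3 (along x, YZ-mask fill 10/49): 19 voxels remain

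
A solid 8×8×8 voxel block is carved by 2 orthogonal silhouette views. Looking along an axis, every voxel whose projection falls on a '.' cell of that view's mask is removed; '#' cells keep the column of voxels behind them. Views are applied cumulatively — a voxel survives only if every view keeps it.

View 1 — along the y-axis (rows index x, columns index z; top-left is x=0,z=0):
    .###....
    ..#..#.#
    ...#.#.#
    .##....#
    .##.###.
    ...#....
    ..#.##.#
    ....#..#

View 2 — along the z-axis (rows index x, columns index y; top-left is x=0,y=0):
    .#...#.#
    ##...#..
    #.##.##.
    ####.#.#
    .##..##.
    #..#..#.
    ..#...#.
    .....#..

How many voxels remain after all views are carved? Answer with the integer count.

|visual hull| = 84

start: 8×8×8 = 512 voxels
V1 y: intersect with XZ mask (24 set) -- 192 left
V2 z: intersect with XY mask (27 set) -- 84 left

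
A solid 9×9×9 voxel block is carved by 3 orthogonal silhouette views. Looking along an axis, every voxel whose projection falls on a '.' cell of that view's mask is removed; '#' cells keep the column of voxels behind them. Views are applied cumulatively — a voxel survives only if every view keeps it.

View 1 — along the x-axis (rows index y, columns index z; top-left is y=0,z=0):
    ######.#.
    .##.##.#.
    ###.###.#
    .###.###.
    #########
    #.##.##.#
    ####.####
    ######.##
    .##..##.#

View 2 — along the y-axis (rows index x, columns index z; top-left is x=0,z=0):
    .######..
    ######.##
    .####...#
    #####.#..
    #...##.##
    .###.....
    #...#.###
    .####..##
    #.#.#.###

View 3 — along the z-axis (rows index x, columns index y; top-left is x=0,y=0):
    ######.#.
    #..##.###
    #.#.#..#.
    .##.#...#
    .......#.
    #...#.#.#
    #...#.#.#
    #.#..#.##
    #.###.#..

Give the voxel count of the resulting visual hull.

start: 9×9×9 = 729 voxels
carve view 1 (along x, YZ-mask fill 61/81): 549 voxels remain
carve view 2 (along y, XZ-mask fill 50/81): 334 voxels remain
carve view 3 (along z, XY-mask fill 40/81): 182 voxels remain

|visual hull| = 182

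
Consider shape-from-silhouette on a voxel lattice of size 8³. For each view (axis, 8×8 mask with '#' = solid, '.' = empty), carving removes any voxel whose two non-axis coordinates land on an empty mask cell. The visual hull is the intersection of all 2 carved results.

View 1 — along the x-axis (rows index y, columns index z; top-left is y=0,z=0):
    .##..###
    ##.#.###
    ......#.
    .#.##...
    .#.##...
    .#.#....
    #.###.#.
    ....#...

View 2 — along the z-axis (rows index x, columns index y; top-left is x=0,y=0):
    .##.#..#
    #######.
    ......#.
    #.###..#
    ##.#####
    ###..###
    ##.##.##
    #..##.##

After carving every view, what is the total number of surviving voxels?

|visual hull| = 139

start: 8×8×8 = 512 voxels
[1] x-view keeps 26 columns → grid now 208
[2] z-view keeps 41 columns → grid now 139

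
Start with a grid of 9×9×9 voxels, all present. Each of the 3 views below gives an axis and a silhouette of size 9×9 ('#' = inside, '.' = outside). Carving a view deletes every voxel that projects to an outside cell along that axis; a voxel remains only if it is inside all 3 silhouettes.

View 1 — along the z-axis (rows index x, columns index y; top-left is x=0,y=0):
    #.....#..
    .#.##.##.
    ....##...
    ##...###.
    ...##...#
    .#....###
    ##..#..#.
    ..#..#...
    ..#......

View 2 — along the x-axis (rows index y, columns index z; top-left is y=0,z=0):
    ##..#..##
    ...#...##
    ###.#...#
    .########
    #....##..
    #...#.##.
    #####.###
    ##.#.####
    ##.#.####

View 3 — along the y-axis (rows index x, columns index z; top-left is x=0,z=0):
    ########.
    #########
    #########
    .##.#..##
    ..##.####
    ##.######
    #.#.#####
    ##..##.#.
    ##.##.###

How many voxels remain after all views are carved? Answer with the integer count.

voxel count = 124

start: 9×9×9 = 729 voxels
after view 1 [z-axis, 28 of 81 cells solid] → remaining = 252
after view 2 [x-axis, 50 of 81 cells solid] → remaining = 151
after view 3 [y-axis, 64 of 81 cells solid] → remaining = 124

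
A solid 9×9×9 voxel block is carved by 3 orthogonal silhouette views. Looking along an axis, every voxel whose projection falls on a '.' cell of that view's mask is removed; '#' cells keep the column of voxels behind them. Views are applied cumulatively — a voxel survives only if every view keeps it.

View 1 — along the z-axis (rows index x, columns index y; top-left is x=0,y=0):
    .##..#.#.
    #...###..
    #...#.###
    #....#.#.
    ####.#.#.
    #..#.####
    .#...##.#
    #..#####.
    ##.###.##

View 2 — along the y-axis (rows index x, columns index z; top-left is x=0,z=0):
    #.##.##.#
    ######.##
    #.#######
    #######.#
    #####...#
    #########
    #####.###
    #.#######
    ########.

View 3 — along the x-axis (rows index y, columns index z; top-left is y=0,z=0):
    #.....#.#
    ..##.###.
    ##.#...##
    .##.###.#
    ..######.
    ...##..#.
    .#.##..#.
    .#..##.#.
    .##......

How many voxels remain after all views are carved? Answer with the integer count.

148 voxels

initial block: 9^3 = 729
V1 z: intersect with XY mask (45 set) -- 405 left
V2 y: intersect with XZ mask (69 set) -- 346 left
V3 x: intersect with YZ mask (38 set) -- 148 left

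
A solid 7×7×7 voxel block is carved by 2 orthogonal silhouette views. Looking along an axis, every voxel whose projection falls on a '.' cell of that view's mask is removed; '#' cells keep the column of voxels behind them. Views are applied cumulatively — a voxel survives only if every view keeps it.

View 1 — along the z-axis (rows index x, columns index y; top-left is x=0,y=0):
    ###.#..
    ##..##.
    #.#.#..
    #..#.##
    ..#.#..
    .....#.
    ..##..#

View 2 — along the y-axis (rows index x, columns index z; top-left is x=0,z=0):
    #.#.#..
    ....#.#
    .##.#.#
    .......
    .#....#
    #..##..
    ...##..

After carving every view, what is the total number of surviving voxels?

|visual hull| = 45

before carving: 343 voxels (7×7×7)
[1] z-view keeps 21 columns → grid now 147
[2] y-view keeps 16 columns → grid now 45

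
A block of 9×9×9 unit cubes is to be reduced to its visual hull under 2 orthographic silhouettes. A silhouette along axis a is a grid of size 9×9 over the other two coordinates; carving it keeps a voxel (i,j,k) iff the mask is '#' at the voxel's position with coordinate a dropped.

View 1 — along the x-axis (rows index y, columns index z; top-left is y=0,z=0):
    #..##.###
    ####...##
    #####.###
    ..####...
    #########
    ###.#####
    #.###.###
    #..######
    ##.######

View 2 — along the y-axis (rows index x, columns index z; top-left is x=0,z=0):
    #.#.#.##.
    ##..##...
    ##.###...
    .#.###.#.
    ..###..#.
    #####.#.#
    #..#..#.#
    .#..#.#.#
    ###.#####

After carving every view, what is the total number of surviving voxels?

remaining voxels: 325

before carving: 729 voxels (9×9×9)
V1 x: intersect with YZ mask (63 set) -- 567 left
V2 y: intersect with XZ mask (46 set) -- 325 left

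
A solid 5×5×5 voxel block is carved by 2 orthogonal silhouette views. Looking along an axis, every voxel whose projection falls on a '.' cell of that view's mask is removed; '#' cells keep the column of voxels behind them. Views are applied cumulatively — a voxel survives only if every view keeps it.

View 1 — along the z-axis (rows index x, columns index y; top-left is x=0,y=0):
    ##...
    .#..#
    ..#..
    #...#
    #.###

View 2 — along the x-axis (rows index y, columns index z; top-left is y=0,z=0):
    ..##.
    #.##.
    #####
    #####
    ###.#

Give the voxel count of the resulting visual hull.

start: 5×5×5 = 125 voxels
carve view 1 (along z, XY-mask fill 11/25): 55 voxels remain
carve view 2 (along x, YZ-mask fill 19/25): 39 voxels remain

|visual hull| = 39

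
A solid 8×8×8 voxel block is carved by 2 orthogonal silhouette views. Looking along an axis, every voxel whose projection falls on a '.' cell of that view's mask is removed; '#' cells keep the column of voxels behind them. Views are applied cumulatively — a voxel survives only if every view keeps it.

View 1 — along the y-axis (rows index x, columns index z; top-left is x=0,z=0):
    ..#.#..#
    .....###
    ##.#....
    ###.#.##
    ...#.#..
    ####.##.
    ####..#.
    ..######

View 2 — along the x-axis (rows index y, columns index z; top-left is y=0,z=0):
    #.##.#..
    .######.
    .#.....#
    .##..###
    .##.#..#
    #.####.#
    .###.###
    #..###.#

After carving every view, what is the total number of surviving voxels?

initial block: 8^3 = 512
V1 y: intersect with XZ mask (34 set) -- 272 left
V2 x: intersect with YZ mask (38 set) -- 162 left

remaining voxels: 162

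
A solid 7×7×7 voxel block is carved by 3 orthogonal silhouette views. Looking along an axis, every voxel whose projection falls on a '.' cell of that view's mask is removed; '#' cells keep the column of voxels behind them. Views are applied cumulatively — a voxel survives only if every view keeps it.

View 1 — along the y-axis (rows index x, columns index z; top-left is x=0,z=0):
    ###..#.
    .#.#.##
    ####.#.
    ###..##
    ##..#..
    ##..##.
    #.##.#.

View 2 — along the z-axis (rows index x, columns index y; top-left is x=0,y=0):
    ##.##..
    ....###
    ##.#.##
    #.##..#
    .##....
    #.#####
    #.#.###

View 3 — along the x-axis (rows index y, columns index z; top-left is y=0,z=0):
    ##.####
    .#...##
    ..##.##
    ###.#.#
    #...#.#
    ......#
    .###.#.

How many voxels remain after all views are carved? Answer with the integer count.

64 voxels

initial block: 7^3 = 343
V1 y: intersect with XZ mask (29 set) -- 203 left
V2 z: intersect with XY mask (29 set) -- 123 left
V3 x: intersect with YZ mask (26 set) -- 64 left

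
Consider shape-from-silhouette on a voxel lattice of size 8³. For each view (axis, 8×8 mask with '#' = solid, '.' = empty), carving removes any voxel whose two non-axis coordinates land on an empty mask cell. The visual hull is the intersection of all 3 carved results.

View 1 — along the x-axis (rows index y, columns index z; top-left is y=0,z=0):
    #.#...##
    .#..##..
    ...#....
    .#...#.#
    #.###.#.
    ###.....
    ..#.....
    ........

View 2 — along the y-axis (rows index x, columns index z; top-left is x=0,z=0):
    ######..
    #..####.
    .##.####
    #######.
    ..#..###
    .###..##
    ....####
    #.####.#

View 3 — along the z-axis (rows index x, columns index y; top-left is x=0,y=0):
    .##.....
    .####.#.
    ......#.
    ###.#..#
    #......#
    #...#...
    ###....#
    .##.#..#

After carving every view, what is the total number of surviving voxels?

|visual hull| = 45

before carving: 512 voxels (8×8×8)
step 1: project along x, AND mask (20/64) → |grid| = 160
step 2: project along y, AND mask (43/64) → |grid| = 106
step 3: project along z, AND mask (25/64) → |grid| = 45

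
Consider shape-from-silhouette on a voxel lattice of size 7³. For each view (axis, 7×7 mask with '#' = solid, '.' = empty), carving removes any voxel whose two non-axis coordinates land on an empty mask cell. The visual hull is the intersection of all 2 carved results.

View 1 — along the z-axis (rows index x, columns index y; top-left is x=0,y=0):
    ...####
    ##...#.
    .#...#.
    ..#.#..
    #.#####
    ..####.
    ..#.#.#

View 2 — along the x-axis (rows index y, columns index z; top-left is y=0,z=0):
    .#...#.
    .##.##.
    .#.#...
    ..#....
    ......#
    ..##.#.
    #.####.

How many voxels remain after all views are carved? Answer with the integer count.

initial block: 7^3 = 343
step 1: project along z, AND mask (24/49) → |grid| = 168
step 2: project along x, AND mask (18/49) → |grid| = 58

|visual hull| = 58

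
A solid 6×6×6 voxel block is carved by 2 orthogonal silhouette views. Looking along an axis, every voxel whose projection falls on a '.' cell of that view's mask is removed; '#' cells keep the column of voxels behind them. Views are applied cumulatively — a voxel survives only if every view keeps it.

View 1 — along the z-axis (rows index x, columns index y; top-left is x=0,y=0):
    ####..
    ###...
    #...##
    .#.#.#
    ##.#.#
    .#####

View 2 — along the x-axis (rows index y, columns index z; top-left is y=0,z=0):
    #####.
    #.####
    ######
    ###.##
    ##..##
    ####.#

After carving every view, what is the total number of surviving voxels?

before carving: 216 voxels (6×6×6)
carve view 1 (along z, XY-mask fill 22/36): 132 voxels remain
carve view 2 (along x, YZ-mask fill 30/36): 111 voxels remain

voxel count = 111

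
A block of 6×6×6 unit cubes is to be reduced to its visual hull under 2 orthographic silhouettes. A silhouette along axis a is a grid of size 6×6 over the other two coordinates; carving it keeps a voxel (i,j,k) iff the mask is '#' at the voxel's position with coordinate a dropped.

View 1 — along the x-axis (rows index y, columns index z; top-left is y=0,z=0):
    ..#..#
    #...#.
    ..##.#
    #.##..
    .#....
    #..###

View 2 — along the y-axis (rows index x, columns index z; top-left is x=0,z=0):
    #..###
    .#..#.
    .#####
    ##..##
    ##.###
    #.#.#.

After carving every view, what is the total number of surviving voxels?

initial block: 6^3 = 216
after view 1 [x-axis, 15 of 36 cells solid] → remaining = 90
after view 2 [y-axis, 23 of 36 cells solid] → remaining = 55

|visual hull| = 55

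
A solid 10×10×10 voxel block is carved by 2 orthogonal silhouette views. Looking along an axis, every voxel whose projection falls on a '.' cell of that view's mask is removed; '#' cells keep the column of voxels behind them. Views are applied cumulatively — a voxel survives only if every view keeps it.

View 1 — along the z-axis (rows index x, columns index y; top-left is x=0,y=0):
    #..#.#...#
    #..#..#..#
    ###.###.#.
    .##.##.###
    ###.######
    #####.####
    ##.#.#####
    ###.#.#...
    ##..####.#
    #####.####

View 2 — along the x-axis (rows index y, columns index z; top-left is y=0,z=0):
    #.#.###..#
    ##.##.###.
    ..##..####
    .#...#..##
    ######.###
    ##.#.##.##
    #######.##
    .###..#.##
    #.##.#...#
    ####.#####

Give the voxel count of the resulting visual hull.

voxel count = 481

before carving: 1000 voxels (10×10×10)
after view 1 [z-axis, 69 of 100 cells solid] → remaining = 690
after view 2 [x-axis, 68 of 100 cells solid] → remaining = 481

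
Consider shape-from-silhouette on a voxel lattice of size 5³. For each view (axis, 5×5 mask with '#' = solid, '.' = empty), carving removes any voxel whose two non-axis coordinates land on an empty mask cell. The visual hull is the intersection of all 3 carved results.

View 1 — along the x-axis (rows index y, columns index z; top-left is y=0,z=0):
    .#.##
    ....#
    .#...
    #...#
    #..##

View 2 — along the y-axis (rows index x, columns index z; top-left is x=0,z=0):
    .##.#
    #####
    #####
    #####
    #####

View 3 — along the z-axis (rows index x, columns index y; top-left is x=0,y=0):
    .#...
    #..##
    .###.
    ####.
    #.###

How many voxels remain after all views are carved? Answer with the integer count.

remaining voxels: 29

before carving: 125 voxels (5×5×5)
V1 x: intersect with YZ mask (10 set) -- 50 left
V2 y: intersect with XZ mask (23 set) -- 46 left
V3 z: intersect with XY mask (15 set) -- 29 left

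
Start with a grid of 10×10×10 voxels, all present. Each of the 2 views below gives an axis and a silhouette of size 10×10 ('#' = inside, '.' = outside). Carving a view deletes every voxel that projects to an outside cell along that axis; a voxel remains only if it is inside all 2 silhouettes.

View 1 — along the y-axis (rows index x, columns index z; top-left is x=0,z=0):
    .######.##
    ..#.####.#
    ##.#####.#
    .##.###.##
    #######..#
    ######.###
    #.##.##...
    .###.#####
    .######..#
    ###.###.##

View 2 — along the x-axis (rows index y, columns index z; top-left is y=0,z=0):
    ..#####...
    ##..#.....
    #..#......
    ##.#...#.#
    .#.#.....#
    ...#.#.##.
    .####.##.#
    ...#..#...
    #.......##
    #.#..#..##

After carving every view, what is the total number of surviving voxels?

286 voxels

start: 10×10×10 = 1000 voxels
step 1: project along y, AND mask (74/100) → |grid| = 740
step 2: project along x, AND mask (39/100) → |grid| = 286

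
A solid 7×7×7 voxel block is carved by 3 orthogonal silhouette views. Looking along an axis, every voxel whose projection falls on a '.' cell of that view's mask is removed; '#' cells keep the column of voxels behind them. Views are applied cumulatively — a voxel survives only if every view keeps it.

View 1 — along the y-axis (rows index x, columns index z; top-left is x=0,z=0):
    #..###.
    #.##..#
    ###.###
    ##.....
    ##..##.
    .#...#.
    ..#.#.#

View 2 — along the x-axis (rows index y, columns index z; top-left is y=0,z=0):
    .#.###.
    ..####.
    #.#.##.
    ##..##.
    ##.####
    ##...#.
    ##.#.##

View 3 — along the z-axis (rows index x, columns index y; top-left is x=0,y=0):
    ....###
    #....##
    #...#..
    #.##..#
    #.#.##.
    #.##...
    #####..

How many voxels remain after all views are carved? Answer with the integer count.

start: 7×7×7 = 343 voxels
carve view 1 (along y, XZ-mask fill 25/49): 175 voxels remain
carve view 2 (along x, YZ-mask fill 30/49): 113 voxels remain
carve view 3 (along z, XY-mask fill 24/49): 54 voxels remain

remaining voxels: 54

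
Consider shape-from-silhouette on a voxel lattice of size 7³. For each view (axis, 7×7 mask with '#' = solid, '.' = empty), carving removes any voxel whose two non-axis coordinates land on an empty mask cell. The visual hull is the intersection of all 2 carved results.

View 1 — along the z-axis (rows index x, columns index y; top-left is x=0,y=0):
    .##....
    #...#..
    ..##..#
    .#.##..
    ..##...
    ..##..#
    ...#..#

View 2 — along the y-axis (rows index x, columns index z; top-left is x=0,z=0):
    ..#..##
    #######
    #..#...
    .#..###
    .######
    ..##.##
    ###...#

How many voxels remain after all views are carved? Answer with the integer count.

70 voxels

start: 7×7×7 = 343 voxels
  1. axis=2 (XY plane), |mask|=17  ⇒  voxels=119
  2. axis=1 (XZ plane), |mask|=30  ⇒  voxels=70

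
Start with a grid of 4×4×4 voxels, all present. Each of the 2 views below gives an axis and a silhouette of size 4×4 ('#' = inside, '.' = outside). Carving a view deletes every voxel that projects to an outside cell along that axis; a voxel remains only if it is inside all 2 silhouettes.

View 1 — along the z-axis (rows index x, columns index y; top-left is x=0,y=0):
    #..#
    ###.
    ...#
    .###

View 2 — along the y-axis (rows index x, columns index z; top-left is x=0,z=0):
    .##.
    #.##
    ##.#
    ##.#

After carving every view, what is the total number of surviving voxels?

start: 4×4×4 = 64 voxels
[1] z-view keeps 9 columns → grid now 36
[2] y-view keeps 11 columns → grid now 25

remaining voxels: 25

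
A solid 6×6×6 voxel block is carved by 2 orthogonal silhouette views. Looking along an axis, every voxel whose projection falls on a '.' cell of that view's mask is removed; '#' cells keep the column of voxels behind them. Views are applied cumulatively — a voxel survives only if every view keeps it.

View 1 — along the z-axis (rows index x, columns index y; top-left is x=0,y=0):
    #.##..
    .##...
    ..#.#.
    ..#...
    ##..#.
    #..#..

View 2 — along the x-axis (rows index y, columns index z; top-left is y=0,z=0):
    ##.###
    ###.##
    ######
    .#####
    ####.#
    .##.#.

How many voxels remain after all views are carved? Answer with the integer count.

remaining voxels: 69

before carving: 216 voxels (6×6×6)
carve view 1 (along z, XY-mask fill 13/36): 78 voxels remain
carve view 2 (along x, YZ-mask fill 29/36): 69 voxels remain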